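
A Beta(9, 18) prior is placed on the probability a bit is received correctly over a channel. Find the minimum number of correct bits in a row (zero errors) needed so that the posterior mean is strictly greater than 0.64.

k = 24

After k correct bits and 0 errors the posterior is Beta(9+k, 18), with mean (9+k)/(9+18+k).
Set (9+k)/(27+k) > 0.64 and solve: k > (0.64·27 − 9)/(1 − 0.64) = 23.000.
The smallest integer exceeding 23.000 is 24, and checking k=24: (33)/(51) = 0.6471 > 0.64.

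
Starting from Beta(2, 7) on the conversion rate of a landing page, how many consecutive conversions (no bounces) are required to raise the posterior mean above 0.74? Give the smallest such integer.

k = 18

After k conversions and 0 bounces the posterior is Beta(2+k, 7), with mean (2+k)/(2+7+k).
Set (2+k)/(9+k) > 0.74 and solve: k > (0.74·9 − 2)/(1 − 0.74) = 17.923.
The smallest integer exceeding 17.923 is 18.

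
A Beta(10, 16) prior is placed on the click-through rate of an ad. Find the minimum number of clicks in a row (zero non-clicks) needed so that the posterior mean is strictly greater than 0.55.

k = 10

After k clicks and 0 non-clicks the posterior is Beta(10+k, 16), with mean (10+k)/(10+16+k).
Set (10+k)/(26+k) > 0.55 and solve: k > (0.55·26 − 10)/(1 − 0.55) = 9.556.
The smallest integer exceeding 9.556 is 10, and checking k=10: (20)/(36) = 0.5556 > 0.55.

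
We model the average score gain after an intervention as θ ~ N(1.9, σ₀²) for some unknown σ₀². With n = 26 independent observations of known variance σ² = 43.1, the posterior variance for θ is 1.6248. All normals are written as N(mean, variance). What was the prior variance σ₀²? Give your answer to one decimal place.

σ₀² = 81.9

Posterior precision equals prior precision plus data precision: 1/σ_n² = 1/σ₀² + n/σ².
So 1/σ₀² = 1/1.6248 − 26/43.1 = 0.615460 − 0.603248 = 0.012212.
Hence σ₀² = 1/0.012212 ≈ 81.9.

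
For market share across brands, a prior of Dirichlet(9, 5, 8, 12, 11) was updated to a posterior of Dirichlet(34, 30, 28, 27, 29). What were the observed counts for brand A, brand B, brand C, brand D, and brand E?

counts (25, 25, 20, 15, 18)

For a Dirichlet(α) prior with multinomial counts c, the posterior is Dirichlet(α + c) componentwise.
Counts are posterior − prior componentwise: 34−9=25, 30−5=25, 28−8=20, 27−12=15, 29−11=18.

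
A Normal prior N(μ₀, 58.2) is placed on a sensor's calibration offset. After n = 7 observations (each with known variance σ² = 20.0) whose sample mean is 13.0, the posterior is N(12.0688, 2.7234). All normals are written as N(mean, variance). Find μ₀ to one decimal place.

With known observation variance, the Normal–Normal posterior has precision τ_n = τ₀ + n/σ² and mean μ_n = (τ₀μ₀ + (n/σ²)x̄)/τ_n.
Here τ₀ = 1/58.2 = 0.017182 and τ_data = 7/20.0 = 0.350000, so τ_n = 0.367182.
Rearranging for μ₀: μ₀ = (μ_n·τ_n − τ_data·x̄)/τ₀ = (12.0688·0.367182 − 0.350000·13.0) / 0.017182 = -0.118554/0.017182 ≈ -6.9.

μ₀ = -6.9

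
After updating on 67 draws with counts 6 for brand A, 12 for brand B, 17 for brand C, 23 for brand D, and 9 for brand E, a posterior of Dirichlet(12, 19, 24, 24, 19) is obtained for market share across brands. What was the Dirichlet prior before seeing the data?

For a Dirichlet(α) prior with multinomial counts c, the posterior is Dirichlet(α + c) componentwise.
Subtract each count from the matching posterior parameter: 12−6=6, 19−12=7, 24−17=7, 24−23=1, 19−9=10.

Dirichlet(6, 7, 7, 1, 10)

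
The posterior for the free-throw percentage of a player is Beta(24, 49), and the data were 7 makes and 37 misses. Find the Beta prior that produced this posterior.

Beta is conjugate to the binomial likelihood: posterior = Beta(α+s, β+f).
Subtract the data counts: 24−7=17, 49−37=12.

Beta(17, 12)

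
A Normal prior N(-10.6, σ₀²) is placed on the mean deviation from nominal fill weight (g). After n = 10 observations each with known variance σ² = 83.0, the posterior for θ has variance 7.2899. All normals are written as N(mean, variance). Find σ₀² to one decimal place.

For the Normal–Normal model with known σ², precisions add: τ_n = τ₀ + n/σ².
So 1/σ₀² = 1/7.2899 − 10/83.0 = 0.137176 − 0.120482 = 0.016694.
Hence σ₀² = 1/0.016694 ≈ 59.9.

σ₀² = 59.9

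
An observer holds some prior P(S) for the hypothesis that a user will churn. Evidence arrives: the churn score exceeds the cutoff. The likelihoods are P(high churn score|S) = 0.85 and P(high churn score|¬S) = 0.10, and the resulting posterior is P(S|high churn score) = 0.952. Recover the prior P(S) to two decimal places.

In odds form, posterior odds = prior odds × likelihood ratio, so prior odds = posterior odds ÷ LR.
Posterior odds = 0.952/(1−0.952) = 19.8333. LR = 0.85/0.10 = 8.5000.
Prior odds = 19.8333/8.5000 = 2.3333, so P(S) = 2.3333/(1+2.3333) ≈ 0.70.

P(S) = 0.70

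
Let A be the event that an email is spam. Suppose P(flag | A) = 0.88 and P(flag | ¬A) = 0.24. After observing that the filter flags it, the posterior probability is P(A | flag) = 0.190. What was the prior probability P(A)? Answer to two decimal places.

P(A) = 0.06

Bayes' rule in odds form gives O(A|E) = O(A)·[P(E|A)/P(E|¬A)], hence O(A) = O(A|E)/LR.
Posterior odds = 0.190/(1−0.190) = 0.2346. LR = 0.88/0.24 = 3.6667.
Prior odds = 0.2346/3.6667 = 0.0640, so P(A) = 0.0640/(1+0.0640) ≈ 0.06.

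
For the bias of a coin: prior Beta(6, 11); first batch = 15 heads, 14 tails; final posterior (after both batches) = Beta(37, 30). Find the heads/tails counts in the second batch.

16 heads and 5 tails

Because Beta–binomial updating is additive in the counts, the combined data contributed (α_post−α_prior, β_post−β_prior) successes and failures.
Total across both batches: 37−6=31 heads, 30−11=19 tails.
Subtract the first batch: 31−15=16 heads and 19−14=5 tails.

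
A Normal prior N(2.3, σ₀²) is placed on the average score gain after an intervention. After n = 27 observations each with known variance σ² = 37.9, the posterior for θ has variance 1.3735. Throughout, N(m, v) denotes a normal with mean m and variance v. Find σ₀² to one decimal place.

Posterior precision equals prior precision plus data precision: 1/σ_n² = 1/σ₀² + n/σ².
So 1/σ₀² = 1/1.3735 − 27/37.9 = 0.728067 − 0.712401 = 0.015666.
Hence σ₀² = 1/0.015666 ≈ 63.8.

σ₀² = 63.8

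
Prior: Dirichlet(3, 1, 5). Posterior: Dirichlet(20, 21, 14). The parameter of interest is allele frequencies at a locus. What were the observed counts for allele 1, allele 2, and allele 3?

For a Dirichlet(α) prior with multinomial counts c, the posterior is Dirichlet(α + c) componentwise.
Counts are posterior − prior componentwise: 20−3=17, 21−1=20, 14−5=9.

counts (17, 20, 9)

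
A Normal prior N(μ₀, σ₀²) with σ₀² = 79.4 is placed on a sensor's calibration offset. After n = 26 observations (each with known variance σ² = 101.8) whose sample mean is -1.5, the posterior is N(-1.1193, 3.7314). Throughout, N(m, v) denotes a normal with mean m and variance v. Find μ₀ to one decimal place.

μ₀ = 6.6

With known observation variance, the Normal–Normal posterior has precision τ_n = τ₀ + n/σ² and mean μ_n = (τ₀μ₀ + (n/σ²)x̄)/τ_n.
Here τ₀ = 1/79.4 = 0.012594 and τ_data = 26/101.8 = 0.255403, so τ_n = 0.267997.
Rearranging for μ₀: μ₀ = (μ_n·τ_n − τ_data·x̄)/τ₀ = (-1.1193·0.267997 − 0.255403·-1.5) / 0.012594 = 0.083135/0.012594 ≈ 6.6.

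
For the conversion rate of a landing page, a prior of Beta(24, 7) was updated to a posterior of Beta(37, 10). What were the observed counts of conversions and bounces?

Under Beta–binomial conjugacy the posterior parameters are (α+s, β+f).
So s = 37 − 24 = 13 and f = 10 − 7 = 3.

13 conversions and 3 bounces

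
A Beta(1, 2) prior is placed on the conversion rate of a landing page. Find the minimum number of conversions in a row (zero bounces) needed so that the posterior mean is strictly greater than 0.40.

k = 1

After k conversions and 0 bounces the posterior is Beta(1+k, 2), with mean (1+k)/(1+2+k).
Set (1+k)/(3+k) > 0.40 and solve: k > (0.40·3 − 1)/(1 − 0.40) = 0.333.
The smallest integer exceeding 0.333 is 1, and checking k=1: (2)/(4) = 0.5000 > 0.40.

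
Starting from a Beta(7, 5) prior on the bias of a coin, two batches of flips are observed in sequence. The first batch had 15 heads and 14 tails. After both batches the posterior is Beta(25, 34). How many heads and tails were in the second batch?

Sequential conjugate updates are equivalent to a single update on the pooled data, so total successes = posterior α − prior α and total failures = posterior β − prior β.
Total across both batches: 25−7=18 heads, 34−5=29 tails.
Subtract the first batch: 18−15=3 heads and 29−14=15 tails.

3 heads and 15 tails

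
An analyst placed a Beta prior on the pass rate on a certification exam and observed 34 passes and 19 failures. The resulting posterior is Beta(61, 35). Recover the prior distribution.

Beta is conjugate to the binomial likelihood: posterior = Beta(α+s, β+f).
So α = 61 − 34 = 27 and β = 35 − 19 = 16.

Beta(27, 16)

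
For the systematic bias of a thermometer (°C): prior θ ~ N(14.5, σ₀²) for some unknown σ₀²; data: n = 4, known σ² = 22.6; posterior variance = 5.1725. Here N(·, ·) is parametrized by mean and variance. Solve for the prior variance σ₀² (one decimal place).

σ₀² = 61.2

For the Normal–Normal model with known σ², precisions add: τ_n = τ₀ + n/σ².
So 1/σ₀² = 1/5.1725 − 4/22.6 = 0.193330 − 0.176991 = 0.016339.
Hence σ₀² = 1/0.016339 ≈ 61.2.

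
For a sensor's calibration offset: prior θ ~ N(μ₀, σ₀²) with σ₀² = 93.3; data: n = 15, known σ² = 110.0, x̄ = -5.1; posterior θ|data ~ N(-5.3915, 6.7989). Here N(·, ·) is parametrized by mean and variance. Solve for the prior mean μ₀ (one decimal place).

With known observation variance, the Normal–Normal posterior has precision τ_n = τ₀ + n/σ² and mean μ_n = (τ₀μ₀ + (n/σ²)x̄)/τ_n.
Here τ₀ = 1/93.3 = 0.010718 and τ_data = 15/110.0 = 0.136364, so τ_n = 0.147082.
Rearranging for μ₀: μ₀ = (μ_n·τ_n − τ_data·x̄)/τ₀ = (-5.3915·0.147082 − 0.136364·-5.1) / 0.010718 = -0.097536/0.010718 ≈ -9.1.

μ₀ = -9.1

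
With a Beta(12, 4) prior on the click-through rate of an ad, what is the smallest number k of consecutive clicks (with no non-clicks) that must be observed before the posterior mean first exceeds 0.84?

After k clicks and 0 non-clicks the posterior is Beta(12+k, 4), with mean (12+k)/(12+4+k).
Set (12+k)/(16+k) > 0.84 and solve: k > (0.84·16 − 12)/(1 − 0.84) = 9.000.
The smallest integer exceeding 9.000 is 10.

k = 10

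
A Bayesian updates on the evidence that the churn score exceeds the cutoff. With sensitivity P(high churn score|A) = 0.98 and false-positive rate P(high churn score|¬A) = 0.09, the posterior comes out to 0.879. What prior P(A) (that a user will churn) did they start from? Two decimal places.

In odds form, posterior odds = prior odds × likelihood ratio, so prior odds = posterior odds ÷ LR.
Posterior odds = 0.879/(1−0.879) = 7.2645. LR = 0.98/0.09 = 10.8889.
Prior odds = 7.2645/10.8889 = 0.6671, so P(A) = 0.6671/(1+0.6671) ≈ 0.40.

P(A) = 0.40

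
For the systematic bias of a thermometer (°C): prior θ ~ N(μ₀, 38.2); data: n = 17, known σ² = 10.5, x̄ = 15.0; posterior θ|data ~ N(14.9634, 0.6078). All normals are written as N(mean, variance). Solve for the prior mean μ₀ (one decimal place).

μ₀ = 12.7

With known observation variance, the Normal–Normal posterior has precision τ_n = τ₀ + n/σ² and mean μ_n = (τ₀μ₀ + (n/σ²)x̄)/τ_n.
Here τ₀ = 1/38.2 = 0.026178 and τ_data = 17/10.5 = 1.619048, so τ_n = 1.645226.
Rearranging for μ₀: μ₀ = (μ_n·τ_n − τ_data·x̄)/τ₀ = (14.9634·1.645226 − 1.619048·15.0) / 0.026178 = 0.332455/0.026178 ≈ 12.7.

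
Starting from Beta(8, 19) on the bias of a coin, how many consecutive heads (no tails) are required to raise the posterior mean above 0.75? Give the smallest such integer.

k = 50

After k heads and 0 tails the posterior is Beta(8+k, 19), with mean (8+k)/(8+19+k).
Set (8+k)/(27+k) > 0.75 and solve: k > (0.75·27 − 8)/(1 − 0.75) = 49.000.
The smallest integer exceeding 49.000 is 50.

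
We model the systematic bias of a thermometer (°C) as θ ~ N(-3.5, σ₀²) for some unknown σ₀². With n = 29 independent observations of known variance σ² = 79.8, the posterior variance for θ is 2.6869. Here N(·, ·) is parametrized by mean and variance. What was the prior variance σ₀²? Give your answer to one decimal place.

σ₀² = 114.1

Posterior precision equals prior precision plus data precision: 1/σ_n² = 1/σ₀² + n/σ².
So 1/σ₀² = 1/2.6869 − 29/79.8 = 0.372176 − 0.363409 = 0.008767.
Hence σ₀² = 1/0.008767 ≈ 114.1.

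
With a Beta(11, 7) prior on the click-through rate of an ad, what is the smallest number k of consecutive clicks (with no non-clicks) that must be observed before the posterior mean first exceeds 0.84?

After k clicks and 0 non-clicks the posterior is Beta(11+k, 7), with mean (11+k)/(11+7+k).
Set (11+k)/(18+k) > 0.84 and solve: k > (0.84·18 − 11)/(1 − 0.84) = 25.750.
The smallest integer exceeding 25.750 is 26, and checking k=26: (37)/(44) = 0.8409 > 0.84.

k = 26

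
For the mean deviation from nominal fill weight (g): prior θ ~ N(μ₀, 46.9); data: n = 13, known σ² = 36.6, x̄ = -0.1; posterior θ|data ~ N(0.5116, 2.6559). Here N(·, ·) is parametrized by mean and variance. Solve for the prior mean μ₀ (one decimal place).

μ₀ = 10.7

The posterior mean is a precision-weighted average: μ_n = (τ₀μ₀ + τ_data·x̄)/(τ₀+τ_data), with τ₀=1/σ₀² and τ_data=n/σ².
Here τ₀ = 1/46.9 = 0.021322 and τ_data = 13/36.6 = 0.355191, so τ_n = 0.376513.
Rearranging for μ₀: μ₀ = (μ_n·τ_n − τ_data·x̄)/τ₀ = (0.5116·0.376513 − 0.355191·-0.1) / 0.021322 = 0.228143/0.021322 ≈ 10.7.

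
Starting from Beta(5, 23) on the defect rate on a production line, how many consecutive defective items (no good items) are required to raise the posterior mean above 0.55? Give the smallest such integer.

k = 24

After k defective items and 0 good items the posterior is Beta(5+k, 23), with mean (5+k)/(5+23+k).
Set (5+k)/(28+k) > 0.55 and solve: k > (0.55·28 − 5)/(1 − 0.55) = 23.111.
The smallest integer exceeding 23.111 is 24.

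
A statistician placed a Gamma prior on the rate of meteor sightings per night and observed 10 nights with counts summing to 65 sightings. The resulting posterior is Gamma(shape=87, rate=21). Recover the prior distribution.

Gamma(shape=22, rate=11)

A Gamma(α, β) prior (rate parametrization) on a Poisson rate with n observations summing to S gives posterior Gamma(α+S, β+n).
So α = 87 − 65 = 22 and β = 21 − 10 = 11.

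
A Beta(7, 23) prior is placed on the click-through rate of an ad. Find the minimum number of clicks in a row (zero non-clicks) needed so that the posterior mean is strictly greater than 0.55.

After k clicks and 0 non-clicks the posterior is Beta(7+k, 23), with mean (7+k)/(7+23+k).
Set (7+k)/(30+k) > 0.55 and solve: k > (0.55·30 − 7)/(1 − 0.55) = 21.111.
The smallest integer exceeding 21.111 is 22, and checking k=22: (29)/(52) = 0.5577 > 0.55.

k = 22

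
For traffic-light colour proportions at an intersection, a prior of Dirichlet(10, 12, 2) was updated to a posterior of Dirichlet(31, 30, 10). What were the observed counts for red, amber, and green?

counts (21, 18, 8)

For a Dirichlet(α) prior with multinomial counts c, the posterior is Dirichlet(α + c) componentwise.
Counts are posterior − prior componentwise: 31−10=21, 30−12=18, 10−2=8.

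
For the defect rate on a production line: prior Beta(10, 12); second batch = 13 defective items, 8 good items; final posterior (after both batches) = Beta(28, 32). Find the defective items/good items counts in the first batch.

5 defective items and 12 good items

Sequential conjugate updates are equivalent to a single update on the pooled data, so total successes = posterior α − prior α and total failures = posterior β − prior β.
Total across both batches: 28−10=18 defective items, 32−12=20 good items.
Subtract the second batch: 18−13=5 defective items and 20−8=12 good items.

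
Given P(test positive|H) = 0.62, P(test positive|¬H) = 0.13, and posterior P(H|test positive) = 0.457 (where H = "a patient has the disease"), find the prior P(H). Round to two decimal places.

P(H) = 0.15

Bayes' rule in odds form gives O(H|E) = O(H)·[P(E|H)/P(E|¬H)], hence O(H) = O(H|E)/LR.
Posterior odds = 0.457/(1−0.457) = 0.8416. LR = 0.62/0.13 = 4.7692.
Prior odds = 0.8416/4.7692 = 0.1765, so P(H) = 0.1765/(1+0.1765) ≈ 0.15.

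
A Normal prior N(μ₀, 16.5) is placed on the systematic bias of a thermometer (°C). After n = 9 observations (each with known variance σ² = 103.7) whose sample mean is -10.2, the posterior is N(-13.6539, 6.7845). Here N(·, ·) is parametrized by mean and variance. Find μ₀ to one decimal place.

The posterior mean is a precision-weighted average: μ_n = (τ₀μ₀ + τ_data·x̄)/(τ₀+τ_data), with τ₀=1/σ₀² and τ_data=n/σ².
Here τ₀ = 1/16.5 = 0.060606 and τ_data = 9/103.7 = 0.086789, so τ_n = 0.147395.
Rearranging for μ₀: μ₀ = (μ_n·τ_n − τ_data·x̄)/τ₀ = (-13.6539·0.147395 − 0.086789·-10.2) / 0.060606 = -1.127269/0.060606 ≈ -18.6.

μ₀ = -18.6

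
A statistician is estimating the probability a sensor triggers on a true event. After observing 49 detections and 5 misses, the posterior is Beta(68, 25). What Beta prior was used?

Beta(19, 20)

Beta is conjugate to the binomial likelihood: posterior = Beta(α+s, β+f).
Subtract the data counts: 68−49=19, 25−5=20.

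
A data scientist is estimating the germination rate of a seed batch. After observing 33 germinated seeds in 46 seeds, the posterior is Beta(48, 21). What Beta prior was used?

Under Beta–binomial conjugacy the posterior parameters are (a+s, b+f).
Subtract the data counts: 48−33=15, 21−13=8.

Beta(15, 8)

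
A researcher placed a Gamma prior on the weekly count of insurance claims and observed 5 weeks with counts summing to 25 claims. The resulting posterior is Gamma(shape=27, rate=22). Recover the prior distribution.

Gamma–Poisson conjugacy: posterior shape = α + Σxᵢ, posterior rate = β + n.
So α = 27 − 25 = 2 and β = 22 − 5 = 17.

Gamma(shape=2, rate=17)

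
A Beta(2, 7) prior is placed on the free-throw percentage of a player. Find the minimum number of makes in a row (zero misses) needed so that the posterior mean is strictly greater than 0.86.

After k makes and 0 misses the posterior is Beta(2+k, 7), with mean (2+k)/(2+7+k).
Set (2+k)/(9+k) > 0.86 and solve: k > (0.86·9 − 2)/(1 − 0.86) = 41.000.
The smallest integer exceeding 41.000 is 42.

k = 42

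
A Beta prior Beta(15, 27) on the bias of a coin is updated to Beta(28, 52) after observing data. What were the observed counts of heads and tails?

13 heads and 25 tails

Beta is conjugate to the binomial likelihood: posterior = Beta(α+s, β+f).
So s = 28 − 15 = 13 and f = 52 − 27 = 25.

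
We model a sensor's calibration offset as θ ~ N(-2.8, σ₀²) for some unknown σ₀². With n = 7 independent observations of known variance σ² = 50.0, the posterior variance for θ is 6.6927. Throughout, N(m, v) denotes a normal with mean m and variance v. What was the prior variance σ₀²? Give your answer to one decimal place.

σ₀² = 106.2

For the Normal–Normal model with known σ², precisions add: τ_n = τ₀ + n/σ².
So 1/σ₀² = 1/6.6927 − 7/50.0 = 0.149417 − 0.140000 = 0.009417.
Hence σ₀² = 1/0.009417 ≈ 106.2.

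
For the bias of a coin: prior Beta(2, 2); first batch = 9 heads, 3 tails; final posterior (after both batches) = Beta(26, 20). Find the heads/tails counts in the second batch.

15 heads and 15 tails

Because Beta–binomial updating is additive in the counts, the combined data contributed (α_post−α_prior, β_post−β_prior) successes and failures.
Total across both batches: 26−2=24 heads, 20−2=18 tails.
Subtract the first batch: 24−9=15 heads and 18−3=15 tails.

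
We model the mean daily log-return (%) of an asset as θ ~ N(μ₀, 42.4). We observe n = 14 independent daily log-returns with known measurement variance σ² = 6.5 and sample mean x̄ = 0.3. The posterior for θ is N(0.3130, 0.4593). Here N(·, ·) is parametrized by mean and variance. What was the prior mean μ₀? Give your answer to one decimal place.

μ₀ = 1.5

The posterior mean is a precision-weighted average: μ_n = (τ₀μ₀ + τ_data·x̄)/(τ₀+τ_data), with τ₀=1/σ₀² and τ_data=n/σ².
Here τ₀ = 1/42.4 = 0.023585 and τ_data = 14/6.5 = 2.153846, so τ_n = 2.177431.
Rearranging for μ₀: μ₀ = (μ_n·τ_n − τ_data·x̄)/τ₀ = (0.3130·2.177431 − 2.153846·0.3) / 0.023585 = 0.035382/0.023585 ≈ 1.5.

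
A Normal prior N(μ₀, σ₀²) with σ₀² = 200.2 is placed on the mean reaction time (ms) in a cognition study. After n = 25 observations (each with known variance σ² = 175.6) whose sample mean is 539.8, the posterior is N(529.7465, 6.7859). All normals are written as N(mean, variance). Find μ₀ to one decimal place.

μ₀ = 243.2

The posterior mean is a precision-weighted average: μ_n = (τ₀μ₀ + τ_data·x̄)/(τ₀+τ_data), with τ₀=1/σ₀² and τ_data=n/σ².
Here τ₀ = 1/200.2 = 0.004995 and τ_data = 25/175.6 = 0.142369, so τ_n = 0.147364.
Rearranging for μ₀: μ₀ = (μ_n·τ_n − τ_data·x̄)/τ₀ = (529.7465·0.147364 − 0.142369·539.8) / 0.004995 = 1.214777/0.004995 ≈ 243.2.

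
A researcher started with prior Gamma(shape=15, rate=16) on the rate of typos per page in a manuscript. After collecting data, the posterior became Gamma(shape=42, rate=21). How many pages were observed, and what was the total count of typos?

n = 5 pages with total 27 typos

A Gamma(α, β) prior (rate parametrization) on a Poisson rate with n observations summing to S gives posterior Gamma(α+S, β+n).
Matching: Σxᵢ = 42 − 15 = 27 and n = 21 − 16 = 5.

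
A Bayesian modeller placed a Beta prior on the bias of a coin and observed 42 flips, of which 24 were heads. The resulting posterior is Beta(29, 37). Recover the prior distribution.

A Beta(α, β) prior with s successes and f failures in binomial data gives a Beta(α+s, β+f) posterior.
So α = 29 − 24 = 5 and β = 37 − 18 = 19.

Beta(5, 19)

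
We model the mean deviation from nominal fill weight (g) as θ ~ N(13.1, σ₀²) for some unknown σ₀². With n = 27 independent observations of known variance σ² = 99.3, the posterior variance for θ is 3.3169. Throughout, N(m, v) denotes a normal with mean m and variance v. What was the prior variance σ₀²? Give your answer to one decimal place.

Posterior precision equals prior precision plus data precision: 1/σ_n² = 1/σ₀² + n/σ².
So 1/σ₀² = 1/3.3169 − 27/99.3 = 0.301486 − 0.271903 = 0.029583.
Hence σ₀² = 1/0.029583 ≈ 33.8.

σ₀² = 33.8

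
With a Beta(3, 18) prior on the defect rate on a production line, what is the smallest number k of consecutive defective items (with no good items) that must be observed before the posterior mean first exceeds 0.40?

After k defective items and 0 good items the posterior is Beta(3+k, 18), with mean (3+k)/(3+18+k).
Set (3+k)/(21+k) > 0.40 and solve: k > (0.40·21 − 3)/(1 − 0.40) = 9.000.
The smallest integer exceeding 9.000 is 10.

k = 10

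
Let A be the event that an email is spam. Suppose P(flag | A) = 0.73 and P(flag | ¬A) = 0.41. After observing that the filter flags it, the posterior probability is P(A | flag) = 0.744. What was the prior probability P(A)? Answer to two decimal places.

P(A) = 0.62

In odds form, posterior odds = prior odds × likelihood ratio, so prior odds = posterior odds ÷ LR.
Posterior odds = 0.744/(1−0.744) = 2.9062. LR = 0.73/0.41 = 1.7805.
Prior odds = 2.9062/1.7805 = 1.6322, so P(A) = 1.6322/(1+1.6322) ≈ 0.62.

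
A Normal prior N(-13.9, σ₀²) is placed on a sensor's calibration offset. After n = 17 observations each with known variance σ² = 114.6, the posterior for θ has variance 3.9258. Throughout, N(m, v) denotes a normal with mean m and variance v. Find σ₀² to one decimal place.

For the Normal–Normal model with known σ², precisions add: τ_n = τ₀ + n/σ².
So 1/σ₀² = 1/3.9258 − 17/114.6 = 0.254725 − 0.148342 = 0.106383.
Hence σ₀² = 1/0.106383 ≈ 9.4.

σ₀² = 9.4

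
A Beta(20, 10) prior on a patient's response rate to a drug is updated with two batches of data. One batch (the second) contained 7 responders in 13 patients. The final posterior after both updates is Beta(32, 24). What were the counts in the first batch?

5 responders and 8 non-responders

Sequential conjugate updates are equivalent to a single update on the pooled data, so total successes = posterior α − prior α and total failures = posterior β − prior β.
Total across both batches: 32−20=12 responders, 24−10=14 non-responders.
Subtract the second batch: 12−7=5 responders and 14−6=8 non-responders.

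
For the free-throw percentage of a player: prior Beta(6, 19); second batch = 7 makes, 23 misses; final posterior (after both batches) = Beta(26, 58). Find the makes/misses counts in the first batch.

13 makes and 16 misses

Because Beta–binomial updating is additive in the counts, the combined data contributed (α_post−α_prior, β_post−β_prior) successes and failures.
Total across both batches: 26−6=20 makes, 58−19=39 misses.
Subtract the second batch: 20−7=13 makes and 39−23=16 misses.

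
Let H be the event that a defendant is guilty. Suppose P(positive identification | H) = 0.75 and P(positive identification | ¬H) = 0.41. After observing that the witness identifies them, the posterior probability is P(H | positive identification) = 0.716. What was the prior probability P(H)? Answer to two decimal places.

Bayes' rule in odds form gives O(H|E) = O(H)·[P(E|H)/P(E|¬H)], hence O(H) = O(H|E)/LR.
Posterior odds = 0.716/(1−0.716) = 2.5211. LR = 0.75/0.41 = 1.8293.
Prior odds = 2.5211/1.8293 = 1.3782, so P(H) = 1.3782/(1+1.3782) ≈ 0.58.

P(H) = 0.58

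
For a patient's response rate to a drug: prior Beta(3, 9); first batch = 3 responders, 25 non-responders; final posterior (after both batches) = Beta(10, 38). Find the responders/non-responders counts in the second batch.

Because Beta–binomial updating is additive in the counts, the combined data contributed (α_post−α_prior, β_post−β_prior) successes and failures.
Total across both batches: 10−3=7 responders, 38−9=29 non-responders.
Subtract the first batch: 7−3=4 responders and 29−25=4 non-responders.

4 responders and 4 non-responders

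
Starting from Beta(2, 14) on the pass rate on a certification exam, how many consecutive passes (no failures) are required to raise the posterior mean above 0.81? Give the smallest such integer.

k = 58

After k passes and 0 failures the posterior is Beta(2+k, 14), with mean (2+k)/(2+14+k).
Set (2+k)/(16+k) > 0.81 and solve: k > (0.81·16 − 2)/(1 − 0.81) = 57.684.
The smallest integer exceeding 57.684 is 58, and checking k=58: (60)/(74) = 0.8108 > 0.81.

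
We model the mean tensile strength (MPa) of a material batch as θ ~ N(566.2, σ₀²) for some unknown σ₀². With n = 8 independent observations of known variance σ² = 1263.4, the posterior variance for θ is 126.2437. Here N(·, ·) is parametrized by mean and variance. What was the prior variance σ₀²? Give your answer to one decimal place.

σ₀² = 629.3

Posterior precision equals prior precision plus data precision: 1/σ_n² = 1/σ₀² + n/σ².
So 1/σ₀² = 1/126.2437 − 8/1263.4 = 0.007921 − 0.006332 = 0.001589.
Hence σ₀² = 1/0.001589 ≈ 629.3.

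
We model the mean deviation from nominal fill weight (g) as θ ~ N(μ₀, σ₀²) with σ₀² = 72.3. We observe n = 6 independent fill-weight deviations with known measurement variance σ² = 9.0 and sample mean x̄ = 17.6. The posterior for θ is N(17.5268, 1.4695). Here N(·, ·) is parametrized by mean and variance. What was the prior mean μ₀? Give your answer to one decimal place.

With known observation variance, the Normal–Normal posterior has precision τ_n = τ₀ + n/σ² and mean μ_n = (τ₀μ₀ + (n/σ²)x̄)/τ_n.
Here τ₀ = 1/72.3 = 0.013831 and τ_data = 6/9.0 = 0.666667, so τ_n = 0.680498.
Rearranging for μ₀: μ₀ = (μ_n·τ_n − τ_data·x̄)/τ₀ = (17.5268·0.680498 − 0.666667·17.6) / 0.013831 = 0.193613/0.013831 ≈ 14.0.

μ₀ = 14.0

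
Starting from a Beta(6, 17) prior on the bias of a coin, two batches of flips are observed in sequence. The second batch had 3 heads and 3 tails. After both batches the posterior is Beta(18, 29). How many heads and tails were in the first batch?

9 heads and 9 tails

Because Beta–binomial updating is additive in the counts, the combined data contributed (α_post−α_prior, β_post−β_prior) successes and failures.
Total across both batches: 18−6=12 heads, 29−17=12 tails.
Subtract the second batch: 12−3=9 heads and 12−3=9 tails.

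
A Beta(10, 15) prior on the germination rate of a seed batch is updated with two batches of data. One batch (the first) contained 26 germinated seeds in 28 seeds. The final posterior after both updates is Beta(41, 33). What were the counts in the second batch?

5 germinated seeds and 16 non-germinating seeds

Because Beta–binomial updating is additive in the counts, the combined data contributed (α_post−α_prior, β_post−β_prior) successes and failures.
Total across both batches: 41−10=31 germinated seeds, 33−15=18 non-germinating seeds.
Subtract the first batch: 31−26=5 germinated seeds and 18−2=16 non-germinating seeds.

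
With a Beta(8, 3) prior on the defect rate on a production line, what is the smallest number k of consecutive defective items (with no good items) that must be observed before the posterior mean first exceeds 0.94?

After k defective items and 0 good items the posterior is Beta(8+k, 3), with mean (8+k)/(8+3+k).
Set (8+k)/(11+k) > 0.94 and solve: k > (0.94·11 − 8)/(1 − 0.94) = 39.000.
The smallest integer exceeding 39.000 is 40.

k = 40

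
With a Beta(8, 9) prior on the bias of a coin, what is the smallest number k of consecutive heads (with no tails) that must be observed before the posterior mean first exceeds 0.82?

After k heads and 0 tails the posterior is Beta(8+k, 9), with mean (8+k)/(8+9+k).
Set (8+k)/(17+k) > 0.82 and solve: k > (0.82·17 − 8)/(1 − 0.82) = 33.000.
The smallest integer exceeding 33.000 is 34, and checking k=34: (42)/(51) = 0.8235 > 0.82.

k = 34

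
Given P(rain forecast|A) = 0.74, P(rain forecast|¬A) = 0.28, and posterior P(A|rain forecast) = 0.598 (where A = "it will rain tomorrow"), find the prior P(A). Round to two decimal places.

In odds form, posterior odds = prior odds × likelihood ratio, so prior odds = posterior odds ÷ LR.
Posterior odds = 0.598/(1−0.598) = 1.4876. LR = 0.74/0.28 = 2.6429.
Prior odds = 1.4876/2.6429 = 0.5629, so P(A) = 0.5629/(1+0.5629) ≈ 0.36.

P(A) = 0.36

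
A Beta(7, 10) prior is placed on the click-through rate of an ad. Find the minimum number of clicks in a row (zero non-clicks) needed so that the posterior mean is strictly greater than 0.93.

k = 126

After k clicks and 0 non-clicks the posterior is Beta(7+k, 10), with mean (7+k)/(7+10+k).
Set (7+k)/(17+k) > 0.93 and solve: k > (0.93·17 − 7)/(1 − 0.93) = 125.857.
The smallest integer exceeding 125.857 is 126, and checking k=126: (133)/(143) = 0.9301 > 0.93.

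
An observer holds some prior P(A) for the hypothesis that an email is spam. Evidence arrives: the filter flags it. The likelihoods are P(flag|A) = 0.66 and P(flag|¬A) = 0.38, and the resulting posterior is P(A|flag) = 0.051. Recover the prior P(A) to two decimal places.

In odds form, posterior odds = prior odds × likelihood ratio, so prior odds = posterior odds ÷ LR.
Posterior odds = 0.051/(1−0.051) = 0.0537. LR = 0.66/0.38 = 1.7368.
Prior odds = 0.0537/1.7368 = 0.0309, so P(A) = 0.0309/(1+0.0309) ≈ 0.03.

P(A) = 0.03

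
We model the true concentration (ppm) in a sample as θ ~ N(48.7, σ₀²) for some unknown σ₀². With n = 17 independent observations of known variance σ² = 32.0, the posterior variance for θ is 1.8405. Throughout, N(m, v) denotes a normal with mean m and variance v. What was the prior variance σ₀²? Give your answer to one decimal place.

σ₀² = 82.8

For the Normal–Normal model with known σ², precisions add: τ_n = τ₀ + n/σ².
So 1/σ₀² = 1/1.8405 − 17/32.0 = 0.543331 − 0.531250 = 0.012081.
Hence σ₀² = 1/0.012081 ≈ 82.8.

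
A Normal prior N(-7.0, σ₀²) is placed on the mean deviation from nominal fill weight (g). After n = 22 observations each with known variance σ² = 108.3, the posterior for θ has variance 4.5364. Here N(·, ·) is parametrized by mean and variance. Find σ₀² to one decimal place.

σ₀² = 57.8

Posterior precision equals prior precision plus data precision: 1/σ_n² = 1/σ₀² + n/σ².
So 1/σ₀² = 1/4.5364 − 22/108.3 = 0.220439 − 0.203139 = 0.017300.
Hence σ₀² = 1/0.017300 ≈ 57.8.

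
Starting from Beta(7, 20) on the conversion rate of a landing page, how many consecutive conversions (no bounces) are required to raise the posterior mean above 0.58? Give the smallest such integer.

After k conversions and 0 bounces the posterior is Beta(7+k, 20), with mean (7+k)/(7+20+k).
Set (7+k)/(27+k) > 0.58 and solve: k > (0.58·27 − 7)/(1 − 0.58) = 20.619.
The smallest integer exceeding 20.619 is 21.

k = 21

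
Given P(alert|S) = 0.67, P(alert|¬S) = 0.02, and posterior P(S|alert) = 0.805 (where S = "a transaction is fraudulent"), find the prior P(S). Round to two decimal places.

P(S) = 0.11

In odds form, posterior odds = prior odds × likelihood ratio, so prior odds = posterior odds ÷ LR.
Posterior odds = 0.805/(1−0.805) = 4.1282. LR = 0.67/0.02 = 33.5000.
Prior odds = 4.1282/33.5000 = 0.1232, so P(S) = 0.1232/(1+0.1232) ≈ 0.11.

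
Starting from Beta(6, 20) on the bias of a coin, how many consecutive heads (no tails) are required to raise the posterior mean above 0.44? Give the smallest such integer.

k = 10

After k heads and 0 tails the posterior is Beta(6+k, 20), with mean (6+k)/(6+20+k).
Set (6+k)/(26+k) > 0.44 and solve: k > (0.44·26 − 6)/(1 − 0.44) = 9.714.
The smallest integer exceeding 9.714 is 10.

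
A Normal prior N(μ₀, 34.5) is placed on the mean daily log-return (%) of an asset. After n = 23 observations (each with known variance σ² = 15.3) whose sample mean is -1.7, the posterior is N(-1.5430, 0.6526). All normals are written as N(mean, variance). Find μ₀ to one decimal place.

With known observation variance, the Normal–Normal posterior has precision τ_n = τ₀ + n/σ² and mean μ_n = (τ₀μ₀ + (n/σ²)x̄)/τ_n.
Here τ₀ = 1/34.5 = 0.028986 and τ_data = 23/15.3 = 1.503268, so τ_n = 1.532254.
Rearranging for μ₀: μ₀ = (μ_n·τ_n − τ_data·x̄)/τ₀ = (-1.5430·1.532254 − 1.503268·-1.7) / 0.028986 = 0.191288/0.028986 ≈ 6.6.

μ₀ = 6.6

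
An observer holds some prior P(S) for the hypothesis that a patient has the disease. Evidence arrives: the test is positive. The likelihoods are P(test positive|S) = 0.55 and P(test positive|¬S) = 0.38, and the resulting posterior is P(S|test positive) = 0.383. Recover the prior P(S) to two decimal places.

In odds form, posterior odds = prior odds × likelihood ratio, so prior odds = posterior odds ÷ LR.
Posterior odds = 0.383/(1−0.383) = 0.6207. LR = 0.55/0.38 = 1.4474.
Prior odds = 0.6207/1.4474 = 0.4288, so P(S) = 0.4288/(1+0.4288) ≈ 0.30.

P(S) = 0.30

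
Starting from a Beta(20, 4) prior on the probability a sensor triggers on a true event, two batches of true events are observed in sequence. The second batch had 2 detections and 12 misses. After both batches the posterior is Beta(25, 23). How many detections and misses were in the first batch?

3 detections and 7 misses

Sequential conjugate updates are equivalent to a single update on the pooled data, so total successes = posterior α − prior α and total failures = posterior β − prior β.
Total across both batches: 25−20=5 detections, 23−4=19 misses.
Subtract the second batch: 5−2=3 detections and 19−12=7 misses.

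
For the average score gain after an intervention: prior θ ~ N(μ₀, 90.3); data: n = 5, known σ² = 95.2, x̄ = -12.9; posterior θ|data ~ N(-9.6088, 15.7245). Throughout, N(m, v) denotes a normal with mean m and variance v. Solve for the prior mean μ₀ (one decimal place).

μ₀ = 6.0

With known observation variance, the Normal–Normal posterior has precision τ_n = τ₀ + n/σ² and mean μ_n = (τ₀μ₀ + (n/σ²)x̄)/τ_n.
Here τ₀ = 1/90.3 = 0.011074 and τ_data = 5/95.2 = 0.052521, so τ_n = 0.063595.
Rearranging for μ₀: μ₀ = (μ_n·τ_n − τ_data·x̄)/τ₀ = (-9.6088·0.063595 − 0.052521·-12.9) / 0.011074 = 0.066449/0.011074 ≈ 6.0.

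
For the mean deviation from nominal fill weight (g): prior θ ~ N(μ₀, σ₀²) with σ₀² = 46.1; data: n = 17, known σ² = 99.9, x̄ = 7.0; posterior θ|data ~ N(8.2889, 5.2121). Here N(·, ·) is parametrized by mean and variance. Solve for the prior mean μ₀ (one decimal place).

μ₀ = 18.4

With known observation variance, the Normal–Normal posterior has precision τ_n = τ₀ + n/σ² and mean μ_n = (τ₀μ₀ + (n/σ²)x̄)/τ_n.
Here τ₀ = 1/46.1 = 0.021692 and τ_data = 17/99.9 = 0.170170, so τ_n = 0.191862.
Rearranging for μ₀: μ₀ = (μ_n·τ_n − τ_data·x̄)/τ₀ = (8.2889·0.191862 − 0.170170·7.0) / 0.021692 = 0.399135/0.021692 ≈ 18.4.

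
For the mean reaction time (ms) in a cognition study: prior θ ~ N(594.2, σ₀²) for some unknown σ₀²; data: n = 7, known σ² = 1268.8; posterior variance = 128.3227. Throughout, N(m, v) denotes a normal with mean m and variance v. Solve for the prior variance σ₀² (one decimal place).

σ₀² = 439.4

For the Normal–Normal model with known σ², precisions add: τ_n = τ₀ + n/σ².
So 1/σ₀² = 1/128.3227 − 7/1268.8 = 0.007793 − 0.005517 = 0.002276.
Hence σ₀² = 1/0.002276 ≈ 439.4.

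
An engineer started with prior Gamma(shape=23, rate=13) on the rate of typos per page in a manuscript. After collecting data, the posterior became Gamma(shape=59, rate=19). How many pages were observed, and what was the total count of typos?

n = 6 pages with total 36 typos

Gamma–Poisson conjugacy: posterior shape = α + Σxᵢ, posterior rate = β + n.
Matching: Σxᵢ = 59 − 23 = 36 and n = 19 − 13 = 6.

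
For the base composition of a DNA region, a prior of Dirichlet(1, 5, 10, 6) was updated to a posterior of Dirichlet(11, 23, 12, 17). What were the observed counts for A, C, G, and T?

For a Dirichlet(α) prior with multinomial counts c, the posterior is Dirichlet(α + c) componentwise.
Counts are posterior − prior componentwise: 11−1=10, 23−5=18, 12−10=2, 17−6=11.

counts (10, 18, 2, 11)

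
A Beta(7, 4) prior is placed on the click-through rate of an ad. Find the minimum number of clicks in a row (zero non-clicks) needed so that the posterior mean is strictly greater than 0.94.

k = 56

After k clicks and 0 non-clicks the posterior is Beta(7+k, 4), with mean (7+k)/(7+4+k).
Set (7+k)/(11+k) > 0.94 and solve: k > (0.94·11 − 7)/(1 − 0.94) = 55.667.
The smallest integer exceeding 55.667 is 56, and checking k=56: (63)/(67) = 0.9403 > 0.94.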